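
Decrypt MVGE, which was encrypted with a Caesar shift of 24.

OXIG

M(12): 12−24=-12≡14 → O
V(21): 21−24=-3≡23 → X
G(6): 6−24=-18≡8 → I
E(4): 4−24=-20≡6 → G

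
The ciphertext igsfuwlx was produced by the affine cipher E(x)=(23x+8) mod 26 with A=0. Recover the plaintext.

asobwezv

The inverse of 23 mod 26 is 17, since 23·17=391≡1. Apply D(y)=17·(y−8) mod 26:
i(8): 17·(8−8)=0 → a
g(6): 17·(6−8)=-34≡18 → s
s(18): 17·(18−8)=170≡14 → o
f(5): 17·(5−8)=-51≡1 → b
u(20): 17·(20−8)=204≡22 → w
w(22): 17·(22−8)=238≡4 → e
l(11): 17·(11−8)=51≡25 → z
x(23): 17·(23−8)=255≡21 → v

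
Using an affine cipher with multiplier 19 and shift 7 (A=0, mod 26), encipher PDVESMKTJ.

GMQFLBPEW

P(15): 19·15+7=292≡6 → G
D(3): 19·3+7=64≡12 → M
V(21): 19·21+7=406≡16 → Q
E(4): 19·4+7=83≡5 → F
S(18): 19·18+7=349≡11 → L
M(12): 19·12+7=235≡1 → B
K(10): 19·10+7=197≡15 → P
T(19): 19·19+7=368≡4 → E
J(9): 19·9+7=178≡22 → W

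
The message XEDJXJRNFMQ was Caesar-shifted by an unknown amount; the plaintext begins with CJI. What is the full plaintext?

From the crib: X(23)−C(2)=21, so the shift is 21.
Subtract 21 from each ciphertext letter:
X(23): 23−21=2 → C
E(4): 4−21=-17≡9 → J
D(3): 3−21=-18≡8 → I
J(9): 9−21=-12≡14 → O
X(23): 23−21=2 → C
J(9): 9−21=-12≡14 → O
R(17): 17−21=-4≡22 → W
N(13): 13−21=-8≡18 → S
F(5): 5−21=-16≡10 → K
M(12): 12−21=-9≡17 → R
Q(16): 16−21=-5≡21 → V

CJIOCOWSKRV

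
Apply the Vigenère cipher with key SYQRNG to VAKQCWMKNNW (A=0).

NYAHPCEIDEJ

Repeat the key across the message: SYQRNGSYQRN
V(21)+S(18): 39≡13 → N
A(0)+Y(24): 24 → Y
K(10)+Q(16): 26≡0 → A
Q(16)+R(17): 33≡7 → H
C(2)+N(13): 15 → P
W(22)+G(6): 28≡2 → C
M(12)+S(18): 30≡4 → E
K(10)+Y(24): 34≡8 → I
N(13)+Q(16): 29≡3 → D
N(13)+R(17): 30≡4 → E
W(22)+N(13): 35≡9 → J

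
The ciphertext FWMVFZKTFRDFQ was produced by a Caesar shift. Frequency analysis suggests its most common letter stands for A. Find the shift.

The most frequent ciphertext letter is F (appears 4 times).
F is position 5; A is position 0.
Shift = 5.

5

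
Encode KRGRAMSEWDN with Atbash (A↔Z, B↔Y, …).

K(10) → P(15)
R(17) → I(8)
G(6) → T(19)
R(17) → I(8)
A(0) → Z(25)
M(12) → N(13)
S(18) → H(7)
E(4) → V(21)
W(22) → D(3)
D(3) → W(22)
N(13) → M(12)

PITIZNHVDWM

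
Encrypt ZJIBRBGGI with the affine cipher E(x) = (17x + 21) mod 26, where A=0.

ESBMYMTTB

Z(25): 17·25+21=446≡4 → E
J(9): 17·9+21=174≡18 → S
I(8): 17·8+21=157≡1 → B
B(1): 17·1+21=38≡12 → M
R(17): 17·17+21=310≡24 → Y
B(1): 17·1+21=38≡12 → M
G(6): 17·6+21=123≡19 → T
G(6): 17·6+21=123≡19 → T
I(8): 17·8+21=157≡1 → B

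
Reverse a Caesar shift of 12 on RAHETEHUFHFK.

R(17): 17−12=5 → F
A(0): 0−12=-12≡14 → O
H(7): 7−12=-5≡21 → V
E(4): 4−12=-8≡18 → S
T(19): 19−12=7 → H
E(4): 4−12=-8≡18 → S
H(7): 7−12=-5≡21 → V
U(20): 20−12=8 → I
F(5): 5−12=-7≡19 → T
H(7): 7−12=-5≡21 → V
F(5): 5−12=-7≡19 → T
K(10): 10−12=-2≡24 → Y

FOVSHSVITVTY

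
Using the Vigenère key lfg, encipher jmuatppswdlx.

Repeat the key across the message: lfglfglfglfg
j(9)+l(11): 20 → u
m(12)+f(5): 17 → r
u(20)+g(6): 26≡0 → a
a(0)+l(11): 11 → l
t(19)+f(5): 24 → y
p(15)+g(6): 21 → v
p(15)+l(11): 26≡0 → a
s(18)+f(5): 23 → x
w(22)+g(6): 28≡2 → c
d(3)+l(11): 14 → o
l(11)+f(5): 16 → q
x(23)+g(6): 29≡3 → d

uralyvaxcoqd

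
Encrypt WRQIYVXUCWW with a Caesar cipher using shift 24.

W(22): 22+24=46≡20 → U
R(17): 17+24=41≡15 → P
Q(16): 16+24=40≡14 → O
I(8): 8+24=32≡6 → G
Y(24): 24+24=48≡22 → W
V(21): 21+24=45≡19 → T
X(23): 23+24=47≡21 → V
U(20): 20+24=44≡18 → S
C(2): 2+24=26≡0 → A
W(22): 22+24=46≡20 → U
W(22): 22+24=46≡20 → U

UPOGWTVSAUU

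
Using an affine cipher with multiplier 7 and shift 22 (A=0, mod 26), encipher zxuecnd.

z(25): 7·25+22=197≡15 → p
x(23): 7·23+22=183≡1 → b
u(20): 7·20+22=162≡6 → g
e(4): 7·4+22=50≡24 → y
c(2): 7·2+22=36≡10 → k
n(13): 7·13+22=113≡9 → j
d(3): 7·3+22=43≡17 → r

pbgykjr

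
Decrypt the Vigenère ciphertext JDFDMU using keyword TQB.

Repeat the key across the ciphertext: TQBTQB
J(9)−T(19): -10≡16 → Q
D(3)−Q(16): -13≡13 → N
F(5)−B(1): 4 → E
D(3)−T(19): -16≡10 → K
M(12)−Q(16): -4≡22 → W
U(20)−B(1): 19 → T

QNEKWT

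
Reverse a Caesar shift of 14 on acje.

a(0): 0−14=-14≡12 → m
c(2): 2−14=-12≡14 → o
j(9): 9−14=-5≡21 → v
e(4): 4−14=-10≡16 → q

movq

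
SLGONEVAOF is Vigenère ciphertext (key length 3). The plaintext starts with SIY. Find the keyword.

ADI

Subtract each crib letter from the matching ciphertext letter (mod 26):
S(18)−S(18)=0 → A
L(11)−I(8)=3 → D
G(6)−Y(24)=-18≡8 → I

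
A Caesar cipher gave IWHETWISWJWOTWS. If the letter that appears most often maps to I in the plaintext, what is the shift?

14

The most frequent ciphertext letter is W (appears 5 times).
W is position 22; I is position 8.
Shift = 14.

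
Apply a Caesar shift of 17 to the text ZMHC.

Z(25): 25+17=42≡16 → Q
M(12): 12+17=29≡3 → D
H(7): 7+17=24 → Y
C(2): 2+17=19 → T

QDYT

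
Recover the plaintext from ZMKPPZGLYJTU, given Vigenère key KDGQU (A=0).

Repeat the key across the ciphertext: KDGQUKDGQUKD
Z(25)−K(10): 15 → P
M(12)−D(3): 9 → J
K(10)−G(6): 4 → E
P(15)−Q(16): -1≡25 → Z
P(15)−U(20): -5≡21 → V
Z(25)−K(10): 15 → P
G(6)−D(3): 3 → D
L(11)−G(6): 5 → F
Y(24)−Q(16): 8 → I
J(9)−U(20): -11≡15 → P
T(19)−K(10): 9 → J
U(20)−D(3): 17 → R

PJEZVPDFIPJR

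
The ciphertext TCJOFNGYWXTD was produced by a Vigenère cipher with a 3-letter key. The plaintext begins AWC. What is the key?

Subtract each crib letter from the matching ciphertext letter (mod 26):
T(19)−A(0)=19 → T
C(2)−W(22)=-20≡6 → G
J(9)−C(2)=7 → H

TGH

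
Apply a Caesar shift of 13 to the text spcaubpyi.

s(18): 18+13=31≡5 → f
p(15): 15+13=28≡2 → c
c(2): 2+13=15 → p
a(0): 0+13=13 → n
u(20): 20+13=33≡7 → h
b(1): 1+13=14 → o
p(15): 15+13=28≡2 → c
y(24): 24+13=37≡11 → l
i(8): 8+13=21 → v

fcpnhoclv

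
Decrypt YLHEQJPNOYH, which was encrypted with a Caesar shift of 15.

JWSPBUAYZJS

Y(24): 24−15=9 → J
L(11): 11−15=-4≡22 → W
H(7): 7−15=-8≡18 → S
E(4): 4−15=-11≡15 → P
Q(16): 16−15=1 → B
J(9): 9−15=-6≡20 → U
P(15): 15−15=0 → A
N(13): 13−15=-2≡24 → Y
O(14): 14−15=-1≡25 → Z
Y(24): 24−15=9 → J
H(7): 7−15=-8≡18 → S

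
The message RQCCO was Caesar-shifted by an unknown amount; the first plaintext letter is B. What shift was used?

From the crib: R(17)−B(1)=16, so the shift is 16.

16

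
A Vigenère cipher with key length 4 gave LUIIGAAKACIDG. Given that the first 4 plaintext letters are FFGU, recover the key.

GPCO

Subtract each crib letter from the matching ciphertext letter (mod 26):
L(11)−F(5)=6 → G
U(20)−F(5)=15 → P
I(8)−G(6)=2 → C
I(8)−U(20)=-12≡14 → O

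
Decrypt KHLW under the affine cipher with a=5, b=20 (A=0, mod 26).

The inverse of 5 mod 26 is 21, since 5·21=105≡1. Apply D(y)=21·(y−20) mod 26:
K(10): 21·(10−20)=-210≡24 → Y
H(7): 21·(7−20)=-273≡13 → N
L(11): 21·(11−20)=-189≡19 → T
W(22): 21·(22−20)=42≡16 → Q

YNTQ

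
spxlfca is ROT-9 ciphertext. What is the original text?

s(18): 18−9=9 → j
p(15): 15−9=6 → g
x(23): 23−9=14 → o
l(11): 11−9=2 → c
f(5): 5−9=-4≡22 → w
c(2): 2−9=-7≡19 → t
a(0): 0−9=-9≡17 → r

jgocwtr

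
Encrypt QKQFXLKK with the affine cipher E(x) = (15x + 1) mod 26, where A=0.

Q(16): 15·16+1=241≡7 → H
K(10): 15·10+1=151≡21 → V
Q(16): 15·16+1=241≡7 → H
F(5): 15·5+1=76≡24 → Y
X(23): 15·23+1=346≡8 → I
L(11): 15·11+1=166≡10 → K
K(10): 15·10+1=151≡21 → V
K(10): 15·10+1=151≡21 → V

HVHYIKVV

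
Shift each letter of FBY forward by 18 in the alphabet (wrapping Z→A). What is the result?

XTQ

F(5): 5+18=23 → X
B(1): 1+18=19 → T
Y(24): 24+18=42≡16 → Q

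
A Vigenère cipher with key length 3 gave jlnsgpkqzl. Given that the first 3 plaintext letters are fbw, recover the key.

ekr

Subtract each crib letter from the matching ciphertext letter (mod 26):
j(9)−f(5)=4 → e
l(11)−b(1)=10 → k
n(13)−w(22)=-9≡17 → r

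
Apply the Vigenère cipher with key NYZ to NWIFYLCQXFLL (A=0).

Repeat the key across the message: NYZNYZNYZNYZ
N(13)+N(13): 26≡0 → A
W(22)+Y(24): 46≡20 → U
I(8)+Z(25): 33≡7 → H
F(5)+N(13): 18 → S
Y(24)+Y(24): 48≡22 → W
L(11)+Z(25): 36≡10 → K
C(2)+N(13): 15 → P
Q(16)+Y(24): 40≡14 → O
X(23)+Z(25): 48≡22 → W
F(5)+N(13): 18 → S
L(11)+Y(24): 35≡9 → J
L(11)+Z(25): 36≡10 → K

AUHSWKPOWSJK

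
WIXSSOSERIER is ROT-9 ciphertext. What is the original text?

W(22): 22−9=13 → N
I(8): 8−9=-1≡25 → Z
X(23): 23−9=14 → O
S(18): 18−9=9 → J
S(18): 18−9=9 → J
O(14): 14−9=5 → F
S(18): 18−9=9 → J
E(4): 4−9=-5≡21 → V
R(17): 17−9=8 → I
I(8): 8−9=-1≡25 → Z
E(4): 4−9=-5≡21 → V
R(17): 17−9=8 → I

NZOJJFJVIZVI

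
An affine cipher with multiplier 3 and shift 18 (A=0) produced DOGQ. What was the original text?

The inverse of 3 mod 26 is 9, since 3·9=27≡1. Apply D(y)=9·(y−18) mod 26:
D(3): 9·(3−18)=-135≡21 → V
O(14): 9·(14−18)=-36≡16 → Q
G(6): 9·(6−18)=-108≡22 → W
Q(16): 9·(16−18)=-18≡8 → I

VQWI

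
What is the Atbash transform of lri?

l(11) → o(14)
r(17) → i(8)
i(8) → r(17)

oir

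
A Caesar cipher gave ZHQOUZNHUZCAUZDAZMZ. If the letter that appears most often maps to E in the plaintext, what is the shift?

The most frequent ciphertext letter is Z (appears 6 times).
Z is position 25; E is position 4.
Shift = 21.

21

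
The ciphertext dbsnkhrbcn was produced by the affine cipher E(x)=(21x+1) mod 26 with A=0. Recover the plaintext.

kahitecafi

The inverse of 21 mod 26 is 5, since 21·5=105≡1. Apply D(y)=5·(y−1) mod 26:
d(3): 5·(3−1)=10 → k
b(1): 5·(1−1)=0 → a
s(18): 5·(18−1)=85≡7 → h
n(13): 5·(13−1)=60≡8 → i
k(10): 5·(10−1)=45≡19 → t
h(7): 5·(7−1)=30≡4 → e
r(17): 5·(17−1)=80≡2 → c
b(1): 5·(1−1)=0 → a
c(2): 5·(2−1)=5 → f
n(13): 5·(13−1)=60≡8 → i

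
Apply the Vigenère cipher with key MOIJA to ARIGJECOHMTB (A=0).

MFQPJQQWQMFP

Repeat the key across the message: MOIJAMOIJAMO
A(0)+M(12): 12 → M
R(17)+O(14): 31≡5 → F
I(8)+I(8): 16 → Q
G(6)+J(9): 15 → P
J(9)+A(0): 9 → J
E(4)+M(12): 16 → Q
C(2)+O(14): 16 → Q
O(14)+I(8): 22 → W
H(7)+J(9): 16 → Q
M(12)+A(0): 12 → M
T(19)+M(12): 31≡5 → F
B(1)+O(14): 15 → P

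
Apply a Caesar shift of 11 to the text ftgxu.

qerif

f(5): 5+11=16 → q
t(19): 19+11=30≡4 → e
g(6): 6+11=17 → r
x(23): 23+11=34≡8 → i
u(20): 20+11=31≡5 → f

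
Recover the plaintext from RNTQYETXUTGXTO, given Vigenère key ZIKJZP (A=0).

Repeat the key across the ciphertext: ZIKJZPZIKJZPZI
R(17)−Z(25): -8≡18 → S
N(13)−I(8): 5 → F
T(19)−K(10): 9 → J
Q(16)−J(9): 7 → H
Y(24)−Z(25): -1≡25 → Z
E(4)−P(15): -11≡15 → P
T(19)−Z(25): -6≡20 → U
X(23)−I(8): 15 → P
U(20)−K(10): 10 → K
T(19)−J(9): 10 → K
G(6)−Z(25): -19≡7 → H
X(23)−P(15): 8 → I
T(19)−Z(25): -6≡20 → U
O(14)−I(8): 6 → G

SFJHZPUPKKHIUG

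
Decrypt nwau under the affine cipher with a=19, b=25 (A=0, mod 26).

The inverse of 19 mod 26 is 11, since 19·11=209≡1. Apply D(y)=11·(y−25) mod 26:
n(13): 11·(13−25)=-132≡24 → y
w(22): 11·(22−25)=-33≡19 → t
a(0): 11·(0−25)=-275≡11 → l
u(20): 11·(20−25)=-55≡23 → x

ytlx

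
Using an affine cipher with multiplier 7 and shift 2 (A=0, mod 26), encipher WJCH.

ANQZ

W(22): 7·22+2=156≡0 → A
J(9): 7·9+2=65≡13 → N
C(2): 7·2+2=16 → Q
H(7): 7·7+2=51≡25 → Z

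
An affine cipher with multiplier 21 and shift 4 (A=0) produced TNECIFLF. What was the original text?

The inverse of 21 mod 26 is 5, since 21·5=105≡1. Apply D(y)=5·(y−4) mod 26:
T(19): 5·(19−4)=75≡23 → X
N(13): 5·(13−4)=45≡19 → T
E(4): 5·(4−4)=0 → A
C(2): 5·(2−4)=-10≡16 → Q
I(8): 5·(8−4)=20 → U
F(5): 5·(5−4)=5 → F
L(11): 5·(11−4)=35≡9 → J
F(5): 5·(5−4)=5 → F

XTAQUFJF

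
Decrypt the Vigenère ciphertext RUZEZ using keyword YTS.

TBHGG

Repeat the key across the ciphertext: YTSYT
R(17)−Y(24): -7≡19 → T
U(20)−T(19): 1 → B
Z(25)−S(18): 7 → H
E(4)−Y(24): -20≡6 → G
Z(25)−T(19): 6 → G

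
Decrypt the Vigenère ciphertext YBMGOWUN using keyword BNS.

XOUFBETA

Repeat the key across the ciphertext: BNSBNSBN
Y(24)−B(1): 23 → X
B(1)−N(13): -12≡14 → O
M(12)−S(18): -6≡20 → U
G(6)−B(1): 5 → F
O(14)−N(13): 1 → B
W(22)−S(18): 4 → E
U(20)−B(1): 19 → T
N(13)−N(13): 0 → A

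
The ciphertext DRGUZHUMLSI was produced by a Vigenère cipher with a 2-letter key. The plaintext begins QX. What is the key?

NU

Subtract each crib letter from the matching ciphertext letter (mod 26):
D(3)−Q(16)=-13≡13 → N
R(17)−X(23)=-6≡20 → U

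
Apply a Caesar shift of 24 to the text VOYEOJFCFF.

TMWCMHDADD

V(21): 21+24=45≡19 → T
O(14): 14+24=38≡12 → M
Y(24): 24+24=48≡22 → W
E(4): 4+24=28≡2 → C
O(14): 14+24=38≡12 → M
J(9): 9+24=33≡7 → H
F(5): 5+24=29≡3 → D
C(2): 2+24=26≡0 → A
F(5): 5+24=29≡3 → D
F(5): 5+24=29≡3 → D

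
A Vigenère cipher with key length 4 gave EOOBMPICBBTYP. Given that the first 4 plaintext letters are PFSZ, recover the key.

PJWC

Subtract each crib letter from the matching ciphertext letter (mod 26):
E(4)−P(15)=-11≡15 → P
O(14)−F(5)=9 → J
O(14)−S(18)=-4≡22 → W
B(1)−Z(25)=-24≡2 → C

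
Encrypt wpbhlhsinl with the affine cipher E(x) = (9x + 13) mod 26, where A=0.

w(22): 9·22+13=211≡3 → d
p(15): 9·15+13=148≡18 → s
b(1): 9·1+13=22 → w
h(7): 9·7+13=76≡24 → y
l(11): 9·11+13=112≡8 → i
h(7): 9·7+13=76≡24 → y
s(18): 9·18+13=175≡19 → t
i(8): 9·8+13=85≡7 → h
n(13): 9·13+13=130≡0 → a
l(11): 9·11+13=112≡8 → i

dswyiythai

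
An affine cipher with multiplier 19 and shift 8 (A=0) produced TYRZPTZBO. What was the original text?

RUVFZRFBO

The inverse of 19 mod 26 is 11, since 19·11=209≡1. Apply D(y)=11·(y−8) mod 26:
T(19): 11·(19−8)=121≡17 → R
Y(24): 11·(24−8)=176≡20 → U
R(17): 11·(17−8)=99≡21 → V
Z(25): 11·(25−8)=187≡5 → F
P(15): 11·(15−8)=77≡25 → Z
T(19): 11·(19−8)=121≡17 → R
Z(25): 11·(25−8)=187≡5 → F
B(1): 11·(1−8)=-77≡1 → B
O(14): 11·(14−8)=66≡14 → O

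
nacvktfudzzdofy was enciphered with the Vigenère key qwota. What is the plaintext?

xeockdjgkzjhamy

Repeat the key across the ciphertext: qwotaqwotaqwota
n(13)−q(16): -3≡23 → x
a(0)−w(22): -22≡4 → e
c(2)−o(14): -12≡14 → o
v(21)−t(19): 2 → c
k(10)−a(0): 10 → k
t(19)−q(16): 3 → d
f(5)−w(22): -17≡9 → j
u(20)−o(14): 6 → g
d(3)−t(19): -16≡10 → k
z(25)−a(0): 25 → z
z(25)−q(16): 9 → j
d(3)−w(22): -19≡7 → h
o(14)−o(14): 0 → a
f(5)−t(19): -14≡12 → m
y(24)−a(0): 24 → y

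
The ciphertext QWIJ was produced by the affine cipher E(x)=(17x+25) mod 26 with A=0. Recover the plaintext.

The inverse of 17 mod 26 is 23, since 17·23=391≡1. Apply D(y)=23·(y−25) mod 26:
Q(16): 23·(16−25)=-207≡1 → B
W(22): 23·(22−25)=-69≡9 → J
I(8): 23·(8−25)=-391≡25 → Z
J(9): 23·(9−25)=-368≡22 → W

BJZW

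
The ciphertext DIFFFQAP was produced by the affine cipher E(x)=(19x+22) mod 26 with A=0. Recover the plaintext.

ZCVVVMSB

The inverse of 19 mod 26 is 11, since 19·11=209≡1. Apply D(y)=11·(y−22) mod 26:
D(3): 11·(3−22)=-209≡25 → Z
I(8): 11·(8−22)=-154≡2 → C
F(5): 11·(5−22)=-187≡21 → V
F(5): 11·(5−22)=-187≡21 → V
F(5): 11·(5−22)=-187≡21 → V
Q(16): 11·(16−22)=-66≡12 → M
A(0): 11·(0−22)=-242≡18 → S
P(15): 11·(15−22)=-77≡1 → B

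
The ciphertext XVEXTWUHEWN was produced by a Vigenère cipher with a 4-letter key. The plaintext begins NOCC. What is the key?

Subtract each crib letter from the matching ciphertext letter (mod 26):
X(23)−N(13)=10 → K
V(21)−O(14)=7 → H
E(4)−C(2)=2 → C
X(23)−C(2)=21 → V

KHCV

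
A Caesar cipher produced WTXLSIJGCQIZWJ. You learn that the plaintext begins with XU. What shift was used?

25

From the crib: W(22)−X(23)=-1≡25, so the shift is 25.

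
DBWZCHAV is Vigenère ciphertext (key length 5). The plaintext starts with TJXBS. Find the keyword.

Subtract each crib letter from the matching ciphertext letter (mod 26):
D(3)−T(19)=-16≡10 → K
B(1)−J(9)=-8≡18 → S
W(22)−X(23)=-1≡25 → Z
Z(25)−B(1)=24 → Y
C(2)−S(18)=-16≡10 → K

KSZYK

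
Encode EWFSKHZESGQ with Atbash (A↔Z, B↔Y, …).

VDUHPSAVHTJ

E(4) → V(21)
W(22) → D(3)
F(5) → U(20)
S(18) → H(7)
K(10) → P(15)
H(7) → S(18)
Z(25) → A(0)
E(4) → V(21)
S(18) → H(7)
G(6) → T(19)
Q(16) → J(9)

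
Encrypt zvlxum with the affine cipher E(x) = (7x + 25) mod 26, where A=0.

sqyejf

z(25): 7·25+25=200≡18 → s
v(21): 7·21+25=172≡16 → q
l(11): 7·11+25=102≡24 → y
x(23): 7·23+25=186≡4 → e
u(20): 7·20+25=165≡9 → j
m(12): 7·12+25=109≡5 → f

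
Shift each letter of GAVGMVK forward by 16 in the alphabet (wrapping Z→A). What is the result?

G(6): 6+16=22 → W
A(0): 0+16=16 → Q
V(21): 21+16=37≡11 → L
G(6): 6+16=22 → W
M(12): 12+16=28≡2 → C
V(21): 21+16=37≡11 → L
K(10): 10+16=26≡0 → A

WQLWCLA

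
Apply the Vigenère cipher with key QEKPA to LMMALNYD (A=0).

BQWPLDCN

Repeat the key across the message: QEKPAQEK
L(11)+Q(16): 27≡1 → B
M(12)+E(4): 16 → Q
M(12)+K(10): 22 → W
A(0)+P(15): 15 → P
L(11)+A(0): 11 → L
N(13)+Q(16): 29≡3 → D
Y(24)+E(4): 28≡2 → C
D(3)+K(10): 13 → N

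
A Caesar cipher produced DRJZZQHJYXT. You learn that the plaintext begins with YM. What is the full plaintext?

From the crib: D(3)−Y(24)=-21≡5, so the shift is 5.
Subtract 5 from each ciphertext letter:
D(3): 3−5=-2≡24 → Y
R(17): 17−5=12 → M
J(9): 9−5=4 → E
Z(25): 25−5=20 → U
Z(25): 25−5=20 → U
Q(16): 16−5=11 → L
H(7): 7−5=2 → C
J(9): 9−5=4 → E
Y(24): 24−5=19 → T
X(23): 23−5=18 → S
T(19): 19−5=14 → O

YMEUULCETSO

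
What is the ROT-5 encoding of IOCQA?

NTHVF

I(8): 8+5=13 → N
O(14): 14+5=19 → T
C(2): 2+5=7 → H
Q(16): 16+5=21 → V
A(0): 0+5=5 → F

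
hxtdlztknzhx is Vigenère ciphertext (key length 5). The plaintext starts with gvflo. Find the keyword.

bcosx

Subtract each crib letter from the matching ciphertext letter (mod 26):
h(7)−g(6)=1 → b
x(23)−v(21)=2 → c
t(19)−f(5)=14 → o
d(3)−l(11)=-8≡18 → s
l(11)−o(14)=-3≡23 → x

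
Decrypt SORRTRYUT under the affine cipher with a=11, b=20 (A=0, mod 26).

The inverse of 11 mod 26 is 19, since 11·19=209≡1. Apply D(y)=19·(y−20) mod 26:
S(18): 19·(18−20)=-38≡14 → O
O(14): 19·(14−20)=-114≡16 → Q
R(17): 19·(17−20)=-57≡21 → V
R(17): 19·(17−20)=-57≡21 → V
T(19): 19·(19−20)=-19≡7 → H
R(17): 19·(17−20)=-57≡21 → V
Y(24): 19·(24−20)=76≡24 → Y
U(20): 19·(20−20)=0 → A
T(19): 19·(19−20)=-19≡7 → H

OQVVHVYAH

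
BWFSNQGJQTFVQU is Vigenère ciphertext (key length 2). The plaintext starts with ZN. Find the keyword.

Subtract each crib letter from the matching ciphertext letter (mod 26):
B(1)−Z(25)=-24≡2 → C
W(22)−N(13)=9 → J

CJ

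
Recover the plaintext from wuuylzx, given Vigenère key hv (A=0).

pzndeeq

Repeat the key across the ciphertext: hvhvhvh
w(22)−h(7): 15 → p
u(20)−v(21): -1≡25 → z
u(20)−h(7): 13 → n
y(24)−v(21): 3 → d
l(11)−h(7): 4 → e
z(25)−v(21): 4 → e
x(23)−h(7): 16 → q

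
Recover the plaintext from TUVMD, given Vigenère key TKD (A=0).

Repeat the key across the ciphertext: TKDTK
T(19)−T(19): 0 → A
U(20)−K(10): 10 → K
V(21)−D(3): 18 → S
M(12)−T(19): -7≡19 → T
D(3)−K(10): -7≡19 → T

AKSTT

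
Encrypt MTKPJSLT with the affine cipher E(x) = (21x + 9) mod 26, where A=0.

M(12): 21·12+9=261≡1 → B
T(19): 21·19+9=408≡18 → S
K(10): 21·10+9=219≡11 → L
P(15): 21·15+9=324≡12 → M
J(9): 21·9+9=198≡16 → Q
S(18): 21·18+9=387≡23 → X
L(11): 21·11+9=240≡6 → G
T(19): 21·19+9=408≡18 → S

BSLMQXGS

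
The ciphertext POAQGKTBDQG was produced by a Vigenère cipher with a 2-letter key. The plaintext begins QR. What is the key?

ZX

Subtract each crib letter from the matching ciphertext letter (mod 26):
P(15)−Q(16)=-1≡25 → Z
O(14)−R(17)=-3≡23 → X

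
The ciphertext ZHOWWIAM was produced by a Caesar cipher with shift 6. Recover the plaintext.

Z(25): 25−6=19 → T
H(7): 7−6=1 → B
O(14): 14−6=8 → I
W(22): 22−6=16 → Q
W(22): 22−6=16 → Q
I(8): 8−6=2 → C
A(0): 0−6=-6≡20 → U
M(12): 12−6=6 → G

TBIQQCUG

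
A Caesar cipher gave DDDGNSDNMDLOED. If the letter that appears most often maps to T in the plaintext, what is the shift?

10

The most frequent ciphertext letter is D (appears 6 times).
D is position 3; T is position 19.
Shift = -16≡10.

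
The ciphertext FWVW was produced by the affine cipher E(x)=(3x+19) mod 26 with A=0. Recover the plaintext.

EBSB

The inverse of 3 mod 26 is 9, since 3·9=27≡1. Apply D(y)=9·(y−19) mod 26:
F(5): 9·(5−19)=-126≡4 → E
W(22): 9·(22−19)=27≡1 → B
V(21): 9·(21−19)=18 → S
W(22): 9·(22−19)=27≡1 → B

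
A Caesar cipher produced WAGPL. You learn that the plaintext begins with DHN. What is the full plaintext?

DHNWS

From the crib: W(22)−D(3)=19, so the shift is 19.
Subtract 19 from each ciphertext letter:
W(22): 22−19=3 → D
A(0): 0−19=-19≡7 → H
G(6): 6−19=-13≡13 → N
P(15): 15−19=-4≡22 → W
L(11): 11−19=-8≡18 → S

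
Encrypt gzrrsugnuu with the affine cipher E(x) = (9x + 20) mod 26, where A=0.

g(6): 9·6+20=74≡22 → w
z(25): 9·25+20=245≡11 → l
r(17): 9·17+20=173≡17 → r
r(17): 9·17+20=173≡17 → r
s(18): 9·18+20=182≡0 → a
u(20): 9·20+20=200≡18 → s
g(6): 9·6+20=74≡22 → w
n(13): 9·13+20=137≡7 → h
u(20): 9·20+20=200≡18 → s
u(20): 9·20+20=200≡18 → s

wlrraswhss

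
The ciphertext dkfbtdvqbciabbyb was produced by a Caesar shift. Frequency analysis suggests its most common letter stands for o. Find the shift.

The most frequent ciphertext letter is b (appears 5 times).
b is position 1; o is position 14.
Shift = -13≡13.

13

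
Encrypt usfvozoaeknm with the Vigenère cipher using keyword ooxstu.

Repeat the key across the message: ooxstuooxstu
u(20)+o(14): 34≡8 → i
s(18)+o(14): 32≡6 → g
f(5)+x(23): 28≡2 → c
v(21)+s(18): 39≡13 → n
o(14)+t(19): 33≡7 → h
z(25)+u(20): 45≡19 → t
o(14)+o(14): 28≡2 → c
a(0)+o(14): 14 → o
e(4)+x(23): 27≡1 → b
k(10)+s(18): 28≡2 → c
n(13)+t(19): 32≡6 → g
m(12)+u(20): 32≡6 → g

igcnhtcobcgg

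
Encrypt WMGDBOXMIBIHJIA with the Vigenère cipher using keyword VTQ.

RFWYUESFYWBXEBQ

Repeat the key across the message: VTQVTQVTQVTQVTQ
W(22)+V(21): 43≡17 → R
M(12)+T(19): 31≡5 → F
G(6)+Q(16): 22 → W
D(3)+V(21): 24 → Y
B(1)+T(19): 20 → U
O(14)+Q(16): 30≡4 → E
X(23)+V(21): 44≡18 → S
M(12)+T(19): 31≡5 → F
I(8)+Q(16): 24 → Y
B(1)+V(21): 22 → W
I(8)+T(19): 27≡1 → B
H(7)+Q(16): 23 → X
J(9)+V(21): 30≡4 → E
I(8)+T(19): 27≡1 → B
A(0)+Q(16): 16 → Q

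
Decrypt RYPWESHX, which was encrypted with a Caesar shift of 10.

R(17): 17−10=7 → H
Y(24): 24−10=14 → O
P(15): 15−10=5 → F
W(22): 22−10=12 → M
E(4): 4−10=-6≡20 → U
S(18): 18−10=8 → I
H(7): 7−10=-3≡23 → X
X(23): 23−10=13 → N

HOFMUIXN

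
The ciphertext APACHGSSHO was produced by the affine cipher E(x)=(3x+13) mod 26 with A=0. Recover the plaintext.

The inverse of 3 mod 26 is 9, since 3·9=27≡1. Apply D(y)=9·(y−13) mod 26:
A(0): 9·(0−13)=-117≡13 → N
P(15): 9·(15−13)=18 → S
A(0): 9·(0−13)=-117≡13 → N
C(2): 9·(2−13)=-99≡5 → F
H(7): 9·(7−13)=-54≡24 → Y
G(6): 9·(6−13)=-63≡15 → P
S(18): 9·(18−13)=45≡19 → T
S(18): 9·(18−13)=45≡19 → T
H(7): 9·(7−13)=-54≡24 → Y
O(14): 9·(14−13)=9 → J

NSNFYPTTYJ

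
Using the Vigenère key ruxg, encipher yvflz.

Repeat the key across the message: ruxgr
y(24)+r(17): 41≡15 → p
v(21)+u(20): 41≡15 → p
f(5)+x(23): 28≡2 → c
l(11)+g(6): 17 → r
z(25)+r(17): 42≡16 → q

ppcrq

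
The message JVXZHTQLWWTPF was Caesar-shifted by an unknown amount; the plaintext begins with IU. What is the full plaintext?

IUWYGSPKVVSOE

From the crib: J(9)−I(8)=1, so the shift is 1.
Subtract 1 from each ciphertext letter:
J(9): 9−1=8 → I
V(21): 21−1=20 → U
X(23): 23−1=22 → W
Z(25): 25−1=24 → Y
H(7): 7−1=6 → G
T(19): 19−1=18 → S
Q(16): 16−1=15 → P
L(11): 11−1=10 → K
W(22): 22−1=21 → V
W(22): 22−1=21 → V
T(19): 19−1=18 → S
P(15): 15−1=14 → O
F(5): 5−1=4 → E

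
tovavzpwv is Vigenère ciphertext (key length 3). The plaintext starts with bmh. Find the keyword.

sco

Subtract each crib letter from the matching ciphertext letter (mod 26):
t(19)−b(1)=18 → s
o(14)−m(12)=2 → c
v(21)−h(7)=14 → o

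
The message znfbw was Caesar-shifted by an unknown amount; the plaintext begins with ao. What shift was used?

From the crib: z(25)−a(0)=25, so the shift is 25.

25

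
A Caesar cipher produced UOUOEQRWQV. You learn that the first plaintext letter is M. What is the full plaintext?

From the crib: U(20)−M(12)=8, so the shift is 8.
Subtract 8 from each ciphertext letter:
U(20): 20−8=12 → M
O(14): 14−8=6 → G
U(20): 20−8=12 → M
O(14): 14−8=6 → G
E(4): 4−8=-4≡22 → W
Q(16): 16−8=8 → I
R(17): 17−8=9 → J
W(22): 22−8=14 → O
Q(16): 16−8=8 → I
V(21): 21−8=13 → N

MGMGWIJOIN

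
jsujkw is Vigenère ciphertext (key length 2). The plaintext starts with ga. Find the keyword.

ds

Subtract each crib letter from the matching ciphertext letter (mod 26):
j(9)−g(6)=3 → d
s(18)−a(0)=18 → s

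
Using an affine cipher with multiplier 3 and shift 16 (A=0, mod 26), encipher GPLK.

G(6): 3·6+16=34≡8 → I
P(15): 3·15+16=61≡9 → J
L(11): 3·11+16=49≡23 → X
K(10): 3·10+16=46≡20 → U

IJXU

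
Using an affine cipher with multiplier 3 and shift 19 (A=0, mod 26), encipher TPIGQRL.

YMRLPSA

T(19): 3·19+19=76≡24 → Y
P(15): 3·15+19=64≡12 → M
I(8): 3·8+19=43≡17 → R
G(6): 3·6+19=37≡11 → L
Q(16): 3·16+19=67≡15 → P
R(17): 3·17+19=70≡18 → S
L(11): 3·11+19=52≡0 → A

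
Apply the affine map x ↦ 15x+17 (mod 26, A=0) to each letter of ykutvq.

nlfqux

y(24): 15·24+17=377≡13 → n
k(10): 15·10+17=167≡11 → l
u(20): 15·20+17=317≡5 → f
t(19): 15·19+17=302≡16 → q
v(21): 15·21+17=332≡20 → u
q(16): 15·16+17=257≡23 → x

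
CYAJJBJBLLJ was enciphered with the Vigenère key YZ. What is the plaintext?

Repeat the key across the ciphertext: YZYZYZYZYZY
C(2)−Y(24): -22≡4 → E
Y(24)−Z(25): -1≡25 → Z
A(0)−Y(24): -24≡2 → C
J(9)−Z(25): -16≡10 → K
J(9)−Y(24): -15≡11 → L
B(1)−Z(25): -24≡2 → C
J(9)−Y(24): -15≡11 → L
B(1)−Z(25): -24≡2 → C
L(11)−Y(24): -13≡13 → N
L(11)−Z(25): -14≡12 → M
J(9)−Y(24): -15≡11 → L

EZCKLCLCNML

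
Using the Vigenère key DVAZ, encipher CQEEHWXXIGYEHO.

FLEDKRXWLBYDKJ

Repeat the key across the message: DVAZDVAZDVAZDV
C(2)+D(3): 5 → F
Q(16)+V(21): 37≡11 → L
E(4)+A(0): 4 → E
E(4)+Z(25): 29≡3 → D
H(7)+D(3): 10 → K
W(22)+V(21): 43≡17 → R
X(23)+A(0): 23 → X
X(23)+Z(25): 48≡22 → W
I(8)+D(3): 11 → L
G(6)+V(21): 27≡1 → B
Y(24)+A(0): 24 → Y
E(4)+Z(25): 29≡3 → D
H(7)+D(3): 10 → K
O(14)+V(21): 35≡9 → J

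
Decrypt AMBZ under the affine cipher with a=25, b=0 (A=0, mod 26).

The inverse of 25 mod 26 is 25, since 25·25=625≡1. Apply D(y)=25·(y−0) mod 26:
A(0): 25·(0−0)=0 → A
M(12): 25·(12−0)=300≡14 → O
B(1): 25·(1−0)=25 → Z
Z(25): 25·(25−0)=625≡1 → B

AOZB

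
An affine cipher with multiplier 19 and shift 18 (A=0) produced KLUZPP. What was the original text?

The inverse of 19 mod 26 is 11, since 19·11=209≡1. Apply D(y)=11·(y−18) mod 26:
K(10): 11·(10−18)=-88≡16 → Q
L(11): 11·(11−18)=-77≡1 → B
U(20): 11·(20−18)=22 → W
Z(25): 11·(25−18)=77≡25 → Z
P(15): 11·(15−18)=-33≡19 → T
P(15): 11·(15−18)=-33≡19 → T

QBWZTT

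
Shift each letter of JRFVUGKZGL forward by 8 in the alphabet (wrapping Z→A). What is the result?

RZNDCOSHOT

J(9): 9+8=17 → R
R(17): 17+8=25 → Z
F(5): 5+8=13 → N
V(21): 21+8=29≡3 → D
U(20): 20+8=28≡2 → C
G(6): 6+8=14 → O
K(10): 10+8=18 → S
Z(25): 25+8=33≡7 → H
G(6): 6+8=14 → O
L(11): 11+8=19 → T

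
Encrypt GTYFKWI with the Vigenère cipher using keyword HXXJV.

NQVOFDF

Repeat the key across the message: HXXJVHX
G(6)+H(7): 13 → N
T(19)+X(23): 42≡16 → Q
Y(24)+X(23): 47≡21 → V
F(5)+J(9): 14 → O
K(10)+V(21): 31≡5 → F
W(22)+H(7): 29≡3 → D
I(8)+X(23): 31≡5 → F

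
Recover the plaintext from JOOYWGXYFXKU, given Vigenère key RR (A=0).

SXXHFPGHOGTD

Repeat the key across the ciphertext: RRRRRRRRRRRR
J(9)−R(17): -8≡18 → S
O(14)−R(17): -3≡23 → X
O(14)−R(17): -3≡23 → X
Y(24)−R(17): 7 → H
W(22)−R(17): 5 → F
G(6)−R(17): -11≡15 → P
X(23)−R(17): 6 → G
Y(24)−R(17): 7 → H
F(5)−R(17): -12≡14 → O
X(23)−R(17): 6 → G
K(10)−R(17): -7≡19 → T
U(20)−R(17): 3 → D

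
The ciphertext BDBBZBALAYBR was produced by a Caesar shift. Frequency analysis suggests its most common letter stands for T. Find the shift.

The most frequent ciphertext letter is B (appears 5 times).
B is position 1; T is position 19.
Shift = -18≡8.

8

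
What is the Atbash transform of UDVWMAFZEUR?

FWEDNZUAVFI

U(20) → F(5)
D(3) → W(22)
V(21) → E(4)
W(22) → D(3)
M(12) → N(13)
A(0) → Z(25)
F(5) → U(20)
Z(25) → A(0)
E(4) → V(21)
U(20) → F(5)
R(17) → I(8)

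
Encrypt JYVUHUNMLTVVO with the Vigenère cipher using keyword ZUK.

Repeat the key across the message: ZUKZUKZUKZUKZ
J(9)+Z(25): 34≡8 → I
Y(24)+U(20): 44≡18 → S
V(21)+K(10): 31≡5 → F
U(20)+Z(25): 45≡19 → T
H(7)+U(20): 27≡1 → B
U(20)+K(10): 30≡4 → E
N(13)+Z(25): 38≡12 → M
M(12)+U(20): 32≡6 → G
L(11)+K(10): 21 → V
T(19)+Z(25): 44≡18 → S
V(21)+U(20): 41≡15 → P
V(21)+K(10): 31≡5 → F
O(14)+Z(25): 39≡13 → N

ISFTBEMGVSPFN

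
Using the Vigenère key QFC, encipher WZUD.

MEWT

Repeat the key across the message: QFCQ
W(22)+Q(16): 38≡12 → M
Z(25)+F(5): 30≡4 → E
U(20)+C(2): 22 → W
D(3)+Q(16): 19 → T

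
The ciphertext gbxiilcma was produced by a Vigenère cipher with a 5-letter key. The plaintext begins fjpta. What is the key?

bsipi

Subtract each crib letter from the matching ciphertext letter (mod 26):
g(6)−f(5)=1 → b
b(1)−j(9)=-8≡18 → s
x(23)−p(15)=8 → i
i(8)−t(19)=-11≡15 → p
i(8)−a(0)=8 → i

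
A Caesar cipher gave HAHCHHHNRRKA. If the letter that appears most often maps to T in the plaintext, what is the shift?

The most frequent ciphertext letter is H (appears 5 times).
H is position 7; T is position 19.
Shift = -12≡14.

14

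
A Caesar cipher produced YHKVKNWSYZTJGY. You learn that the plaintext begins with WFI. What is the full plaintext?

WFITILUQWXRHEW

From the crib: Y(24)−W(22)=2, so the shift is 2.
Subtract 2 from each ciphertext letter:
Y(24): 24−2=22 → W
H(7): 7−2=5 → F
K(10): 10−2=8 → I
V(21): 21−2=19 → T
K(10): 10−2=8 → I
N(13): 13−2=11 → L
W(22): 22−2=20 → U
S(18): 18−2=16 → Q
Y(24): 24−2=22 → W
Z(25): 25−2=23 → X
T(19): 19−2=17 → R
J(9): 9−2=7 → H
G(6): 6−2=4 → E
Y(24): 24−2=22 → W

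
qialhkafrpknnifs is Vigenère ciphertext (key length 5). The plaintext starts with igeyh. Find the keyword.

icwna

Subtract each crib letter from the matching ciphertext letter (mod 26):
q(16)−i(8)=8 → i
i(8)−g(6)=2 → c
a(0)−e(4)=-4≡22 → w
l(11)−y(24)=-13≡13 → n
h(7)−h(7)=0 → a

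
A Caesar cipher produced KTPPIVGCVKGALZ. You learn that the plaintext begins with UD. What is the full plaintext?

From the crib: K(10)−U(20)=-10≡16, so the shift is 16.
Subtract 16 from each ciphertext letter:
K(10): 10−16=-6≡20 → U
T(19): 19−16=3 → D
P(15): 15−16=-1≡25 → Z
P(15): 15−16=-1≡25 → Z
I(8): 8−16=-8≡18 → S
V(21): 21−16=5 → F
G(6): 6−16=-10≡16 → Q
C(2): 2−16=-14≡12 → M
V(21): 21−16=5 → F
K(10): 10−16=-6≡20 → U
G(6): 6−16=-10≡16 → Q
A(0): 0−16=-16≡10 → K
L(11): 11−16=-5≡21 → V
Z(25): 25−16=9 → J

UDZZSFQMFUQKVJ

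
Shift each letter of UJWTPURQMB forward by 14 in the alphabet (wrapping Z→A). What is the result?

U(20): 20+14=34≡8 → I
J(9): 9+14=23 → X
W(22): 22+14=36≡10 → K
T(19): 19+14=33≡7 → H
P(15): 15+14=29≡3 → D
U(20): 20+14=34≡8 → I
R(17): 17+14=31≡5 → F
Q(16): 16+14=30≡4 → E
M(12): 12+14=26≡0 → A
B(1): 1+14=15 → P

IXKHDIFEAP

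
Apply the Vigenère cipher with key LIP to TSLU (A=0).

EAAF

Repeat the key across the message: LIPL
T(19)+L(11): 30≡4 → E
S(18)+I(8): 26≡0 → A
L(11)+P(15): 26≡0 → A
U(20)+L(11): 31≡5 → F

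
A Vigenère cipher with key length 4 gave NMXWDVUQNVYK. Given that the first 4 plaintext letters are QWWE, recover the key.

Subtract each crib letter from the matching ciphertext letter (mod 26):
N(13)−Q(16)=-3≡23 → X
M(12)−W(22)=-10≡16 → Q
X(23)−W(22)=1 → B
W(22)−E(4)=18 → S

XQBS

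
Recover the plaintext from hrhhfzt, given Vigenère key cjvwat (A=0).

fimlfgr

Repeat the key across the ciphertext: cjvwatc
h(7)−c(2): 5 → f
r(17)−j(9): 8 → i
h(7)−v(21): -14≡12 → m
h(7)−w(22): -15≡11 → l
f(5)−a(0): 5 → f
z(25)−t(19): 6 → g
t(19)−c(2): 17 → r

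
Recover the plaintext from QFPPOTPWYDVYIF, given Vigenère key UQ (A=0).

WPVZUDVGENBIOP

Repeat the key across the ciphertext: UQUQUQUQUQUQUQ
Q(16)−U(20): -4≡22 → W
F(5)−Q(16): -11≡15 → P
P(15)−U(20): -5≡21 → V
P(15)−Q(16): -1≡25 → Z
O(14)−U(20): -6≡20 → U
T(19)−Q(16): 3 → D
P(15)−U(20): -5≡21 → V
W(22)−Q(16): 6 → G
Y(24)−U(20): 4 → E
D(3)−Q(16): -13≡13 → N
V(21)−U(20): 1 → B
Y(24)−Q(16): 8 → I
I(8)−U(20): -12≡14 → O
F(5)−Q(16): -11≡15 → P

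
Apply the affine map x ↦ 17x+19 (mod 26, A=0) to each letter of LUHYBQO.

L(11): 17·11+19=206≡24 → Y
U(20): 17·20+19=359≡21 → V
H(7): 17·7+19=138≡8 → I
Y(24): 17·24+19=427≡11 → L
B(1): 17·1+19=36≡10 → K
Q(16): 17·16+19=291≡5 → F
O(14): 17·14+19=257≡23 → X

YVILKFX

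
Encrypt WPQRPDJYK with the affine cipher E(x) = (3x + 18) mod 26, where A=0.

GLORLBTMW

W(22): 3·22+18=84≡6 → G
P(15): 3·15+18=63≡11 → L
Q(16): 3·16+18=66≡14 → O
R(17): 3·17+18=69≡17 → R
P(15): 3·15+18=63≡11 → L
D(3): 3·3+18=27≡1 → B
J(9): 3·9+18=45≡19 → T
Y(24): 3·24+18=90≡12 → M
K(10): 3·10+18=48≡22 → W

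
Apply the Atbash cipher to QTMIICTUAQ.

JGNRRXGFZJ

Q(16) → J(9)
T(19) → G(6)
M(12) → N(13)
I(8) → R(17)
I(8) → R(17)
C(2) → X(23)
T(19) → G(6)
U(20) → F(5)
A(0) → Z(25)
Q(16) → J(9)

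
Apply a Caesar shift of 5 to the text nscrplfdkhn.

sxhwuqkipms

n(13): 13+5=18 → s
s(18): 18+5=23 → x
c(2): 2+5=7 → h
r(17): 17+5=22 → w
p(15): 15+5=20 → u
l(11): 11+5=16 → q
f(5): 5+5=10 → k
d(3): 3+5=8 → i
k(10): 10+5=15 → p
h(7): 7+5=12 → m
n(13): 13+5=18 → s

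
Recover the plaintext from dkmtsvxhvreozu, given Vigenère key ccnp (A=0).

bizeqtkstprzxs

Repeat the key across the ciphertext: ccnpccnpccnpcc
d(3)−c(2): 1 → b
k(10)−c(2): 8 → i
m(12)−n(13): -1≡25 → z
t(19)−p(15): 4 → e
s(18)−c(2): 16 → q
v(21)−c(2): 19 → t
x(23)−n(13): 10 → k
h(7)−p(15): -8≡18 → s
v(21)−c(2): 19 → t
r(17)−c(2): 15 → p
e(4)−n(13): -9≡17 → r
o(14)−p(15): -1≡25 → z
z(25)−c(2): 23 → x
u(20)−c(2): 18 → s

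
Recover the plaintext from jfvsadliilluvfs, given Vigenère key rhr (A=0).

syebtmubruedeyb

Repeat the key across the ciphertext: rhrrhrrhrrhrrhr
j(9)−r(17): -8≡18 → s
f(5)−h(7): -2≡24 → y
v(21)−r(17): 4 → e
s(18)−r(17): 1 → b
a(0)−h(7): -7≡19 → t
d(3)−r(17): -14≡12 → m
l(11)−r(17): -6≡20 → u
i(8)−h(7): 1 → b
i(8)−r(17): -9≡17 → r
l(11)−r(17): -6≡20 → u
l(11)−h(7): 4 → e
u(20)−r(17): 3 → d
v(21)−r(17): 4 → e
f(5)−h(7): -2≡24 → y
s(18)−r(17): 1 → b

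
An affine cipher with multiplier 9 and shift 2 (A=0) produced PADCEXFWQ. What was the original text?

NUDAGLJIQ

The inverse of 9 mod 26 is 3, since 9·3=27≡1. Apply D(y)=3·(y−2) mod 26:
P(15): 3·(15−2)=39≡13 → N
A(0): 3·(0−2)=-6≡20 → U
D(3): 3·(3−2)=3 → D
C(2): 3·(2−2)=0 → A
E(4): 3·(4−2)=6 → G
X(23): 3·(23−2)=63≡11 → L
F(5): 3·(5−2)=9 → J
W(22): 3·(22−2)=60≡8 → I
Q(16): 3·(16−2)=42≡16 → Q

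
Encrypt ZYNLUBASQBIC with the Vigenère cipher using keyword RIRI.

QGETLJRAHJZK

Repeat the key across the message: RIRIRIRIRIRI
Z(25)+R(17): 42≡16 → Q
Y(24)+I(8): 32≡6 → G
N(13)+R(17): 30≡4 → E
L(11)+I(8): 19 → T
U(20)+R(17): 37≡11 → L
B(1)+I(8): 9 → J
A(0)+R(17): 17 → R
S(18)+I(8): 26≡0 → A
Q(16)+R(17): 33≡7 → H
B(1)+I(8): 9 → J
I(8)+R(17): 25 → Z
C(2)+I(8): 10 → K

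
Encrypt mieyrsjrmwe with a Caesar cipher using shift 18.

m(12): 12+18=30≡4 → e
i(8): 8+18=26≡0 → a
e(4): 4+18=22 → w
y(24): 24+18=42≡16 → q
r(17): 17+18=35≡9 → j
s(18): 18+18=36≡10 → k
j(9): 9+18=27≡1 → b
r(17): 17+18=35≡9 → j
m(12): 12+18=30≡4 → e
w(22): 22+18=40≡14 → o
e(4): 4+18=22 → w

eawqjkbjeow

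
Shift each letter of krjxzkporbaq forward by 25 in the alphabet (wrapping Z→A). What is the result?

jqiwyjonqazp

k(10): 10+25=35≡9 → j
r(17): 17+25=42≡16 → q
j(9): 9+25=34≡8 → i
x(23): 23+25=48≡22 → w
z(25): 25+25=50≡24 → y
k(10): 10+25=35≡9 → j
p(15): 15+25=40≡14 → o
o(14): 14+25=39≡13 → n
r(17): 17+25=42≡16 → q
b(1): 1+25=26≡0 → a
a(0): 0+25=25 → z
q(16): 16+25=41≡15 → p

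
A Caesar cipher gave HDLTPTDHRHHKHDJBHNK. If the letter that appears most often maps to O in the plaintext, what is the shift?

19

The most frequent ciphertext letter is H (appears 6 times).
H is position 7; O is position 14.
Shift = -7≡19.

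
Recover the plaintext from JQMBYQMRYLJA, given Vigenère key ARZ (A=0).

JZNBHRMAZLSB

Repeat the key across the ciphertext: ARZARZARZARZ
J(9)−A(0): 9 → J
Q(16)−R(17): -1≡25 → Z
M(12)−Z(25): -13≡13 → N
B(1)−A(0): 1 → B
Y(24)−R(17): 7 → H
Q(16)−Z(25): -9≡17 → R
M(12)−A(0): 12 → M
R(17)−R(17): 0 → A
Y(24)−Z(25): -1≡25 → Z
L(11)−A(0): 11 → L
J(9)−R(17): -8≡18 → S
A(0)−Z(25): -25≡1 → B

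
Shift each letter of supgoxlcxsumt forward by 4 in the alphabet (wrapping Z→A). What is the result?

wytksbpgbwyqx

s(18): 18+4=22 → w
u(20): 20+4=24 → y
p(15): 15+4=19 → t
g(6): 6+4=10 → k
o(14): 14+4=18 → s
x(23): 23+4=27≡1 → b
l(11): 11+4=15 → p
c(2): 2+4=6 → g
x(23): 23+4=27≡1 → b
s(18): 18+4=22 → w
u(20): 20+4=24 → y
m(12): 12+4=16 → q
t(19): 19+4=23 → x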